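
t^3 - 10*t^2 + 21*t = t*(t - 7)*(t - 3)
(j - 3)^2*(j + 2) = j^3 - 4*j^2 - 3*j + 18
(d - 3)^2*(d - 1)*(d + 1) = d^4 - 6*d^3 + 8*d^2 + 6*d - 9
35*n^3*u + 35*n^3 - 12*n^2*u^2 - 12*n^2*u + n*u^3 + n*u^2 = (-7*n + u)*(-5*n + u)*(n*u + n)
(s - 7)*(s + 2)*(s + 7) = s^3 + 2*s^2 - 49*s - 98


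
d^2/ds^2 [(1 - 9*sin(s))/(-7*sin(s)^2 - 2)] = (-3969*sin(s)^5 + 196*sin(s)^4 - 350*sin(s)^2 + 5283*sin(s)/2 - 1512*sin(3*s) + 441*sin(5*s)/2 + 28)/(7*sin(s)^2 + 2)^3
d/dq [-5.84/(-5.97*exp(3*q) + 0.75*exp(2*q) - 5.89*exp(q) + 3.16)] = (-104.5944*exp(2*q) + 8.76*exp(q) - 34.3976)*exp(q)/(5.97*exp(3*q) - 0.75*exp(2*q) + 5.89*exp(q) - 3.16)^2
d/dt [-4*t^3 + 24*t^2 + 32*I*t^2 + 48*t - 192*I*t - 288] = -12*t^2 + t*(48 + 64*I) + 48 - 192*I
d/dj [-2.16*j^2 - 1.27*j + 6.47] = -4.32*j - 1.27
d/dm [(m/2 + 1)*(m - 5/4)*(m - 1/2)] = 3*m^2/2 + m/4 - 23/16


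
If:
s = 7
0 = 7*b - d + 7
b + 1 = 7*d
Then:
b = -1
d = 0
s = 7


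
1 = 1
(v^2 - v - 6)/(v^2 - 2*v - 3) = (v + 2)/(v + 1)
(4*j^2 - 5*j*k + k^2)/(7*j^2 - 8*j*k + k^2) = (4*j - k)/(7*j - k)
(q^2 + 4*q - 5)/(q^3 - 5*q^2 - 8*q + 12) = (q + 5)/(q^2 - 4*q - 12)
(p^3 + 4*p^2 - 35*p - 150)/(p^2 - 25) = (p^2 - p - 30)/(p - 5)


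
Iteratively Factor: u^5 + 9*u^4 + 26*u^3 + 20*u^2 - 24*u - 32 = (u + 4)*(u^4 + 5*u^3 + 6*u^2 - 4*u - 8) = (u + 2)*(u + 4)*(u^3 + 3*u^2 - 4) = (u - 1)*(u + 2)*(u + 4)*(u^2 + 4*u + 4) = (u - 1)*(u + 2)^2*(u + 4)*(u + 2)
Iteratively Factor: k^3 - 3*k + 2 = (k - 1)*(k^2 + k - 2) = (k - 1)^2*(k + 2)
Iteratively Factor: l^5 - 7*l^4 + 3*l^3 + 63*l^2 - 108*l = (l + 3)*(l^4 - 10*l^3 + 33*l^2 - 36*l) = (l - 3)*(l + 3)*(l^3 - 7*l^2 + 12*l) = (l - 3)^2*(l + 3)*(l^2 - 4*l) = l*(l - 3)^2*(l + 3)*(l - 4)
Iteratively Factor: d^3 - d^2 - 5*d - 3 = (d + 1)*(d^2 - 2*d - 3) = (d - 3)*(d + 1)*(d + 1)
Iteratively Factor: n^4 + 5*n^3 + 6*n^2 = (n + 3)*(n^3 + 2*n^2) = (n + 2)*(n + 3)*(n^2) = n*(n + 2)*(n + 3)*(n)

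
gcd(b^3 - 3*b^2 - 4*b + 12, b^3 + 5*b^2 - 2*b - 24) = b - 2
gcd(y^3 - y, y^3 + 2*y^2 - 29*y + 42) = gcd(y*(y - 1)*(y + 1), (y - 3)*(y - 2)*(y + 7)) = 1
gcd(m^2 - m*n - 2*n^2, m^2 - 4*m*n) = 1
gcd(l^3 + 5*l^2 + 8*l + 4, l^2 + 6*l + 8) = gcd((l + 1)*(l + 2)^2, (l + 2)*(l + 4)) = l + 2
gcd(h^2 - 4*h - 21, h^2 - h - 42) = h - 7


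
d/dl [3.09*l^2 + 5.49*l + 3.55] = 6.18*l + 5.49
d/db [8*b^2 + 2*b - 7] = 16*b + 2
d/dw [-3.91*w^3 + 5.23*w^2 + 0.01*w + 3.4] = -11.73*w^2 + 10.46*w + 0.01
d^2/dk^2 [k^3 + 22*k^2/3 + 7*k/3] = 6*k + 44/3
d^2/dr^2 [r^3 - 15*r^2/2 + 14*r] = 6*r - 15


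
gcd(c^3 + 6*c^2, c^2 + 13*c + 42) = c + 6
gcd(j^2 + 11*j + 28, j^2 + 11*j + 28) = j^2 + 11*j + 28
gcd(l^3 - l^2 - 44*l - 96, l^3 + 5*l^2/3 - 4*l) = l + 3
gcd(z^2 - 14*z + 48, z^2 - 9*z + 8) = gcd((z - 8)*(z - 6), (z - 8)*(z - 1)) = z - 8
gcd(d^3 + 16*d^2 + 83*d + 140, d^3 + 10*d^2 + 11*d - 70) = d^2 + 12*d + 35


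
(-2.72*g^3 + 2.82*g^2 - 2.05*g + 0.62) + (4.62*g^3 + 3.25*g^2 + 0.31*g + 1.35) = 1.9*g^3 + 6.07*g^2 - 1.74*g + 1.97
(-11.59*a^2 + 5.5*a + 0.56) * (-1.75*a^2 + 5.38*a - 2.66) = 20.2825*a^4 - 71.9792*a^3 + 59.4394*a^2 - 11.6172*a - 1.4896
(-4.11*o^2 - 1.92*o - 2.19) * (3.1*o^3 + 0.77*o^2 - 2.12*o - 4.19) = -12.741*o^5 - 9.1167*o^4 + 0.4458*o^3 + 19.605*o^2 + 12.6876*o + 9.1761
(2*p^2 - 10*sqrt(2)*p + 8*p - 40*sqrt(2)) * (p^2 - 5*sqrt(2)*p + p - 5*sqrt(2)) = 2*p^4 - 20*sqrt(2)*p^3 + 10*p^3 - 100*sqrt(2)*p^2 + 108*p^2 - 80*sqrt(2)*p + 500*p + 400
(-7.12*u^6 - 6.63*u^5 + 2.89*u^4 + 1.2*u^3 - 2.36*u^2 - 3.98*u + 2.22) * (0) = 0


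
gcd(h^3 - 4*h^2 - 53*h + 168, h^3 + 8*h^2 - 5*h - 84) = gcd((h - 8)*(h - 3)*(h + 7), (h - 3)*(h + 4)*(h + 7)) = h^2 + 4*h - 21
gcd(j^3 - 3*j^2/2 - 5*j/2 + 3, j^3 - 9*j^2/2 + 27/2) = j + 3/2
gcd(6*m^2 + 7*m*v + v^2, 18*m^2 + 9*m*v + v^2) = 6*m + v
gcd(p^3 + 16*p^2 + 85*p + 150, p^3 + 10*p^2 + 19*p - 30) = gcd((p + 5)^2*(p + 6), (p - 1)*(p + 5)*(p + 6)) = p^2 + 11*p + 30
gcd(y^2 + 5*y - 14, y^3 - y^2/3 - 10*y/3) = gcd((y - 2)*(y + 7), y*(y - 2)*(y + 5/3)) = y - 2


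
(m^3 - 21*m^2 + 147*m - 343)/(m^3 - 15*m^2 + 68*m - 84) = (m^2 - 14*m + 49)/(m^2 - 8*m + 12)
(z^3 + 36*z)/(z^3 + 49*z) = (z^2 + 36)/(z^2 + 49)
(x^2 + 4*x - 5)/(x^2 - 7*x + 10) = (x^2 + 4*x - 5)/(x^2 - 7*x + 10)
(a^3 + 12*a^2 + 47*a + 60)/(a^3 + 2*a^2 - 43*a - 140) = (a + 3)/(a - 7)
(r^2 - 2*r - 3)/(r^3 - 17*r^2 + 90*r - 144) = (r + 1)/(r^2 - 14*r + 48)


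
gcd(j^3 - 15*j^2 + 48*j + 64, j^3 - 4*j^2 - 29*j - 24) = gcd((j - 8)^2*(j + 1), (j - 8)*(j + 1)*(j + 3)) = j^2 - 7*j - 8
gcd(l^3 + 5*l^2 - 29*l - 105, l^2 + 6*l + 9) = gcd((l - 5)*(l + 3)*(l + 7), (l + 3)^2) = l + 3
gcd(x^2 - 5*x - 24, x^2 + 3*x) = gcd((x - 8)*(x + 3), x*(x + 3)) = x + 3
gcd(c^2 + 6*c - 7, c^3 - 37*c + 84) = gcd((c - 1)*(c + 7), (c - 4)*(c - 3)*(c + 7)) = c + 7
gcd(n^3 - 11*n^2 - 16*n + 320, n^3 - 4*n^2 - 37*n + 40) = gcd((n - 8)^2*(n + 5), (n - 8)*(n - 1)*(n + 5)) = n^2 - 3*n - 40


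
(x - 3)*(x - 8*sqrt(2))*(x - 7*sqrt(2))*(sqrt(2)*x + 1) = sqrt(2)*x^4 - 29*x^3 - 3*sqrt(2)*x^3 + 87*x^2 + 97*sqrt(2)*x^2 - 291*sqrt(2)*x + 112*x - 336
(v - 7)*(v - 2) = v^2 - 9*v + 14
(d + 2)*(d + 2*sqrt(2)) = d^2 + 2*d + 2*sqrt(2)*d + 4*sqrt(2)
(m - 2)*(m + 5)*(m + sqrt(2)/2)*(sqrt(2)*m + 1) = sqrt(2)*m^4 + 2*m^3 + 3*sqrt(2)*m^3 - 19*sqrt(2)*m^2/2 + 6*m^2 - 20*m + 3*sqrt(2)*m/2 - 5*sqrt(2)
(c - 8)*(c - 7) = c^2 - 15*c + 56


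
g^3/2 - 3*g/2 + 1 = (g/2 + 1)*(g - 1)^2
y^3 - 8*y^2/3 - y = y*(y - 3)*(y + 1/3)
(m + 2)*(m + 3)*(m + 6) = m^3 + 11*m^2 + 36*m + 36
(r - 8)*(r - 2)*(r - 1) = r^3 - 11*r^2 + 26*r - 16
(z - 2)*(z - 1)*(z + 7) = z^3 + 4*z^2 - 19*z + 14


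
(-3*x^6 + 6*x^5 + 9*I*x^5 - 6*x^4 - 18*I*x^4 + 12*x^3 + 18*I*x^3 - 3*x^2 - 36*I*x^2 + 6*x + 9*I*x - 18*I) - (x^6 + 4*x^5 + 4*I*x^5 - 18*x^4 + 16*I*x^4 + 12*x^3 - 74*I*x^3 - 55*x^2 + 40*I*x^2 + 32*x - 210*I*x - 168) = -4*x^6 + 2*x^5 + 5*I*x^5 + 12*x^4 - 34*I*x^4 + 92*I*x^3 + 52*x^2 - 76*I*x^2 - 26*x + 219*I*x + 168 - 18*I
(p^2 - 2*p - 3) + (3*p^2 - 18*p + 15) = 4*p^2 - 20*p + 12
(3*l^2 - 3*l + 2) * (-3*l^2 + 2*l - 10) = -9*l^4 + 15*l^3 - 42*l^2 + 34*l - 20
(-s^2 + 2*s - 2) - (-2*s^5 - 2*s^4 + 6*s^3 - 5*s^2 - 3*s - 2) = 2*s^5 + 2*s^4 - 6*s^3 + 4*s^2 + 5*s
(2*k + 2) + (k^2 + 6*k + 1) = k^2 + 8*k + 3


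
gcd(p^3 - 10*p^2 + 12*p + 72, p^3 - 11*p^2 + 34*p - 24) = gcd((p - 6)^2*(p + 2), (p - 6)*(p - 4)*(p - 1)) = p - 6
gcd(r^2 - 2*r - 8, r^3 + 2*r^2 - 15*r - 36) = r - 4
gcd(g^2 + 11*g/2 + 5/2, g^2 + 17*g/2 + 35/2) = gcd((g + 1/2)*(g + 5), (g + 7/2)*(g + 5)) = g + 5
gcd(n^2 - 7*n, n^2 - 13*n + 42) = n - 7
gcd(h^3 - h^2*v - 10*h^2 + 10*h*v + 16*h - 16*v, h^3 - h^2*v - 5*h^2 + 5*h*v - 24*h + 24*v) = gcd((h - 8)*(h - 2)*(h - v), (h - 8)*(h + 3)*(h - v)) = -h^2 + h*v + 8*h - 8*v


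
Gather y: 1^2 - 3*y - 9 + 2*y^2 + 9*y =2*y^2 + 6*y - 8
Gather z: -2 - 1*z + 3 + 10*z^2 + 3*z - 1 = 10*z^2 + 2*z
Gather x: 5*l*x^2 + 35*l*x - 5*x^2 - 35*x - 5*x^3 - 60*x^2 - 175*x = -5*x^3 + x^2*(5*l - 65) + x*(35*l - 210)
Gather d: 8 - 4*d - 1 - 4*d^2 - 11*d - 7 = -4*d^2 - 15*d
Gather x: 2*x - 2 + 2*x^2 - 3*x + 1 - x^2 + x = x^2 - 1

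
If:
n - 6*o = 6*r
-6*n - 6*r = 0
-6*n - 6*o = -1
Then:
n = 1/13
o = 7/78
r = -1/13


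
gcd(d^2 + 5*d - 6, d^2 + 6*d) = d + 6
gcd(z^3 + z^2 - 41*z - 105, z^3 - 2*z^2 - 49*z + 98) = z - 7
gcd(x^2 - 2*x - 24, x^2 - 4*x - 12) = x - 6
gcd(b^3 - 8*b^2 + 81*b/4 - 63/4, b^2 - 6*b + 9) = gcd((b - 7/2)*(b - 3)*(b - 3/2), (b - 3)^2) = b - 3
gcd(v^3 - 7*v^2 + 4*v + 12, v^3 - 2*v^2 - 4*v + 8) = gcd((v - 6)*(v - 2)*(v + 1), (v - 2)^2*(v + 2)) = v - 2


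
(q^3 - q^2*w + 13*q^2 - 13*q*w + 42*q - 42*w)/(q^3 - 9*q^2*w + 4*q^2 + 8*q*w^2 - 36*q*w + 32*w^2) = (q^2 + 13*q + 42)/(q^2 - 8*q*w + 4*q - 32*w)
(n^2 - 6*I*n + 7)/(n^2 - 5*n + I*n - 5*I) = (n - 7*I)/(n - 5)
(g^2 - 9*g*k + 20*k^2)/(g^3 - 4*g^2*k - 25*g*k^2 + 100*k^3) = 1/(g + 5*k)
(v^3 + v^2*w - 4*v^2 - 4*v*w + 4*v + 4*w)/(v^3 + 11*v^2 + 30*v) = (v^3 + v^2*w - 4*v^2 - 4*v*w + 4*v + 4*w)/(v*(v^2 + 11*v + 30))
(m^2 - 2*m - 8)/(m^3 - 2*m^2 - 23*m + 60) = (m + 2)/(m^2 + 2*m - 15)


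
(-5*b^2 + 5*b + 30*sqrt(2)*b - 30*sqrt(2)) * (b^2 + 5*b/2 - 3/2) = -5*b^4 - 15*b^3/2 + 30*sqrt(2)*b^3 + 20*b^2 + 45*sqrt(2)*b^2 - 120*sqrt(2)*b - 15*b/2 + 45*sqrt(2)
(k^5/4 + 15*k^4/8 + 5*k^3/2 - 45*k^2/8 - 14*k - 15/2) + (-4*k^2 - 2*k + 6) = k^5/4 + 15*k^4/8 + 5*k^3/2 - 77*k^2/8 - 16*k - 3/2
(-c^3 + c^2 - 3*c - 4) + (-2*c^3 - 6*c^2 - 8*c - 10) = -3*c^3 - 5*c^2 - 11*c - 14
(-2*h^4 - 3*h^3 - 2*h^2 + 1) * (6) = -12*h^4 - 18*h^3 - 12*h^2 + 6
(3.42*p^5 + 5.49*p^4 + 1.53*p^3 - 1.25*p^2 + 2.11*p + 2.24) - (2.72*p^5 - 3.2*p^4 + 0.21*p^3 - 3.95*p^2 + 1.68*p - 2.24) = 0.7*p^5 + 8.69*p^4 + 1.32*p^3 + 2.7*p^2 + 0.43*p + 4.48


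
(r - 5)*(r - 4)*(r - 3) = r^3 - 12*r^2 + 47*r - 60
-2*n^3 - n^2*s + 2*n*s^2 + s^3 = (-n + s)*(n + s)*(2*n + s)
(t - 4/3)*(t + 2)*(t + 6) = t^3 + 20*t^2/3 + 4*t/3 - 16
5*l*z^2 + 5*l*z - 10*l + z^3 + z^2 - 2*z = (5*l + z)*(z - 1)*(z + 2)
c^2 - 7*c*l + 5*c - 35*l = (c + 5)*(c - 7*l)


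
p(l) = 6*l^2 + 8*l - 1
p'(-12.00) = -136.00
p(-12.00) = 767.00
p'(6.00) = 80.00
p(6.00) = 263.00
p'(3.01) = 44.12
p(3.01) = 77.44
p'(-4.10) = -41.20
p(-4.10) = 67.06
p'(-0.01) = 7.88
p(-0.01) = -1.08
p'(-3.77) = -37.24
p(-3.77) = 54.12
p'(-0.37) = 3.56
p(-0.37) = -3.14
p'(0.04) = 8.48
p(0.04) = -0.67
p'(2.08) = 32.96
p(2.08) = 41.60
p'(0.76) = 17.12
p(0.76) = 8.55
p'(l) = 12*l + 8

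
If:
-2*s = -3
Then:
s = 3/2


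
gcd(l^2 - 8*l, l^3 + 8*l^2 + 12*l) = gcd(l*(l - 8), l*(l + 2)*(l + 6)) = l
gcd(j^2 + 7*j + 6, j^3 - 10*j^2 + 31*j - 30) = 1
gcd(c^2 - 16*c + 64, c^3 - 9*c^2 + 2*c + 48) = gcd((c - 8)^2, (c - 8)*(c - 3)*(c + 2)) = c - 8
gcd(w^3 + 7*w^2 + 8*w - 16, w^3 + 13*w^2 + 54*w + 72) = w + 4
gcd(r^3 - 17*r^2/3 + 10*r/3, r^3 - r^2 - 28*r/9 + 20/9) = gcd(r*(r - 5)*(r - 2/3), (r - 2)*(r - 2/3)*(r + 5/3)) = r - 2/3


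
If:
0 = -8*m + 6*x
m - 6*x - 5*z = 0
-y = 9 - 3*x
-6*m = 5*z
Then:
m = 0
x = 0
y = -9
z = 0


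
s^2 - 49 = (s - 7)*(s + 7)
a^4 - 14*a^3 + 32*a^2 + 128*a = a*(a - 8)^2*(a + 2)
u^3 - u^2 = u^2*(u - 1)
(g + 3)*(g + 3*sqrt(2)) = g^2 + 3*g + 3*sqrt(2)*g + 9*sqrt(2)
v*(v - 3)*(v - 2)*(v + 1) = v^4 - 4*v^3 + v^2 + 6*v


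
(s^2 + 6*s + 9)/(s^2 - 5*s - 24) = (s + 3)/(s - 8)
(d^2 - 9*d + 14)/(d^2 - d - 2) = (d - 7)/(d + 1)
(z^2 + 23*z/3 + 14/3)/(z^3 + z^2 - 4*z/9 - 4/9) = 3*(z + 7)/(3*z^2 + z - 2)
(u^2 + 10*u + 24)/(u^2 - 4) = (u^2 + 10*u + 24)/(u^2 - 4)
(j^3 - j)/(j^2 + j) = j - 1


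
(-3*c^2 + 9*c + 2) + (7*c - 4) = -3*c^2 + 16*c - 2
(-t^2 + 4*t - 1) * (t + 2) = -t^3 + 2*t^2 + 7*t - 2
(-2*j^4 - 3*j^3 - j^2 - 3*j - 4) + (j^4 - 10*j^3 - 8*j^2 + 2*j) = -j^4 - 13*j^3 - 9*j^2 - j - 4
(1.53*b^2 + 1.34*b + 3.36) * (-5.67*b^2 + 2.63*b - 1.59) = -8.6751*b^4 - 3.5739*b^3 - 17.9597*b^2 + 6.7062*b - 5.3424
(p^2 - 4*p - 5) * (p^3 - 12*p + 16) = p^5 - 4*p^4 - 17*p^3 + 64*p^2 - 4*p - 80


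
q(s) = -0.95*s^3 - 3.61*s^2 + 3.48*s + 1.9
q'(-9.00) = -162.39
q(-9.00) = 370.72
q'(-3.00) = -0.51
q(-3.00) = -15.38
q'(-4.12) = -15.15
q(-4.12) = -7.28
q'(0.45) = -0.35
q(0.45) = 2.65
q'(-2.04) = 6.35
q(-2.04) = -12.16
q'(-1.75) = 7.39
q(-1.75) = -10.15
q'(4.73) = -94.43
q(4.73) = -162.94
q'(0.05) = 3.11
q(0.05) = 2.06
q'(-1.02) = 7.88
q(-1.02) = -4.40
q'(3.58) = -58.89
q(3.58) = -75.50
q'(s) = -2.85*s^2 - 7.22*s + 3.48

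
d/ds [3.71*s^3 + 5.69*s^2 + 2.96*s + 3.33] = 11.13*s^2 + 11.38*s + 2.96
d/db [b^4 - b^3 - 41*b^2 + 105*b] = 4*b^3 - 3*b^2 - 82*b + 105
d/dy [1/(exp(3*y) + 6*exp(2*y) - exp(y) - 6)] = (-3*exp(2*y) - 12*exp(y) + 1)*exp(y)/(exp(3*y) + 6*exp(2*y) - exp(y) - 6)^2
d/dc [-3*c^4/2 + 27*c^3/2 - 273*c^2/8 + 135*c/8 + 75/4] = -6*c^3 + 81*c^2/2 - 273*c/4 + 135/8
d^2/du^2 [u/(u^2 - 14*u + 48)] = 2*(4*u*(u - 7)^2 + (14 - 3*u)*(u^2 - 14*u + 48))/(u^2 - 14*u + 48)^3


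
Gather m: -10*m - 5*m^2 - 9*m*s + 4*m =-5*m^2 + m*(-9*s - 6)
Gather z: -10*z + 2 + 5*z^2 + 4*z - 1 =5*z^2 - 6*z + 1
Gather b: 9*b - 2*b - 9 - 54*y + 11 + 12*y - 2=7*b - 42*y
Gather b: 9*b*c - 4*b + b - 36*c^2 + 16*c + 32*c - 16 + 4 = b*(9*c - 3) - 36*c^2 + 48*c - 12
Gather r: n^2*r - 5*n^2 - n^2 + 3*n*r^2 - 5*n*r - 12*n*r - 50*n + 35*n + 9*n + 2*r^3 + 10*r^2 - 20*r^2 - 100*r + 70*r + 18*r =-6*n^2 - 6*n + 2*r^3 + r^2*(3*n - 10) + r*(n^2 - 17*n - 12)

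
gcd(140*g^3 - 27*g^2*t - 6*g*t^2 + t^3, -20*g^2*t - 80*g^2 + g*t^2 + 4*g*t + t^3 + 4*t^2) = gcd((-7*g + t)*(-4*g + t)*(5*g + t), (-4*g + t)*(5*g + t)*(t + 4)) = -20*g^2 + g*t + t^2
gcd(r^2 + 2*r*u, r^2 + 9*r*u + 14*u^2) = r + 2*u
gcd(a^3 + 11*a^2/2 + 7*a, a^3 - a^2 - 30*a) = a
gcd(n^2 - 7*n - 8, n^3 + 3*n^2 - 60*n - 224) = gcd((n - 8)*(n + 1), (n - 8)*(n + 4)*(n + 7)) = n - 8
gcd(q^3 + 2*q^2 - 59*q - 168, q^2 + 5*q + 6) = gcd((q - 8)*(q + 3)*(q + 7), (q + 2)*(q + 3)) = q + 3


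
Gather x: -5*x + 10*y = -5*x + 10*y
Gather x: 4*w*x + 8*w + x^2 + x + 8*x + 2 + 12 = 8*w + x^2 + x*(4*w + 9) + 14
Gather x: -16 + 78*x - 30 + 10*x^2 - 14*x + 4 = 10*x^2 + 64*x - 42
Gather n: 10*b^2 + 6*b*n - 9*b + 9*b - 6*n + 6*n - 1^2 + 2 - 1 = 10*b^2 + 6*b*n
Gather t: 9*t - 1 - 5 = 9*t - 6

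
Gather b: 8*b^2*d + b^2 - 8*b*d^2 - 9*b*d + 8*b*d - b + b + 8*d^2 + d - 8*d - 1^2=b^2*(8*d + 1) + b*(-8*d^2 - d) + 8*d^2 - 7*d - 1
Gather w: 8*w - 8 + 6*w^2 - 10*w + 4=6*w^2 - 2*w - 4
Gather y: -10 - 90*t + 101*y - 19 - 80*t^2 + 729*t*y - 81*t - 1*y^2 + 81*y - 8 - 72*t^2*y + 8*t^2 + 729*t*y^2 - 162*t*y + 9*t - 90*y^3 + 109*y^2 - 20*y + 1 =-72*t^2 - 162*t - 90*y^3 + y^2*(729*t + 108) + y*(-72*t^2 + 567*t + 162) - 36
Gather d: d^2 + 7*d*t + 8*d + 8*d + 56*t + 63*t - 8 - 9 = d^2 + d*(7*t + 16) + 119*t - 17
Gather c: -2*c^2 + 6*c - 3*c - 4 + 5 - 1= -2*c^2 + 3*c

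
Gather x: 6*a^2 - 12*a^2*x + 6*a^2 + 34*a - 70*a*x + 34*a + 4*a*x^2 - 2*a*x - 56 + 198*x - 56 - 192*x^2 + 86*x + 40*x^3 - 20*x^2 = 12*a^2 + 68*a + 40*x^3 + x^2*(4*a - 212) + x*(-12*a^2 - 72*a + 284) - 112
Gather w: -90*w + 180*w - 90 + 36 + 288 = 90*w + 234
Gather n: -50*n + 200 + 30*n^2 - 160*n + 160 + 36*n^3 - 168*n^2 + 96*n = 36*n^3 - 138*n^2 - 114*n + 360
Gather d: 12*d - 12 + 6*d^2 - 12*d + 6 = 6*d^2 - 6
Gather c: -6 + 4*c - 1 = 4*c - 7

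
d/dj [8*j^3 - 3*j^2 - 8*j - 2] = 24*j^2 - 6*j - 8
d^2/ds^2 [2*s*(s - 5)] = 4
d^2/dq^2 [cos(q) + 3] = -cos(q)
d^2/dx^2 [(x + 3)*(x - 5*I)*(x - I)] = 6*x + 6 - 12*I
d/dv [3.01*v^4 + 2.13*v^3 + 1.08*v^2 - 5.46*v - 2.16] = 12.04*v^3 + 6.39*v^2 + 2.16*v - 5.46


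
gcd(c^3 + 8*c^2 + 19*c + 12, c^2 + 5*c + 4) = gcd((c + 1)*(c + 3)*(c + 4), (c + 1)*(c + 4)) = c^2 + 5*c + 4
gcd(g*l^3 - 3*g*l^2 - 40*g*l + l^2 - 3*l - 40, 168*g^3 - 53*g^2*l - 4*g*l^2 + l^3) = 1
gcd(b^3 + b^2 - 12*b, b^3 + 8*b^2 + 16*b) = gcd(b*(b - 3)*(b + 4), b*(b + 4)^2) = b^2 + 4*b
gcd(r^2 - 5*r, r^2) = r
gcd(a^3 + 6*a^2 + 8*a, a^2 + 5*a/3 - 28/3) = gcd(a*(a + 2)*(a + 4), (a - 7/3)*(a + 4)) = a + 4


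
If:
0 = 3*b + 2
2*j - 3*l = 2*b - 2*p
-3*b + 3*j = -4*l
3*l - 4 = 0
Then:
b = -2/3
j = -22/9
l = 4/3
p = 34/9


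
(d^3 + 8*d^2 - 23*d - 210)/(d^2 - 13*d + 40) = (d^2 + 13*d + 42)/(d - 8)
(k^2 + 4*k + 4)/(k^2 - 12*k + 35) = (k^2 + 4*k + 4)/(k^2 - 12*k + 35)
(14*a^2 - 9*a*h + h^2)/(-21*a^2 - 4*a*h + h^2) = (-2*a + h)/(3*a + h)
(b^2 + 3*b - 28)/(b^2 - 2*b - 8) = (b + 7)/(b + 2)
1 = 1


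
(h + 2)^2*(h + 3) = h^3 + 7*h^2 + 16*h + 12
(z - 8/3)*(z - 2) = z^2 - 14*z/3 + 16/3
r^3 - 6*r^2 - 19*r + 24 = (r - 8)*(r - 1)*(r + 3)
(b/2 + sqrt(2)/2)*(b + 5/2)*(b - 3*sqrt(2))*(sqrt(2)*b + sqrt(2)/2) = sqrt(2)*b^4/2 - 2*b^3 + 3*sqrt(2)*b^3/2 - 6*b^2 - 19*sqrt(2)*b^2/8 - 9*sqrt(2)*b - 5*b/2 - 15*sqrt(2)/4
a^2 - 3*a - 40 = (a - 8)*(a + 5)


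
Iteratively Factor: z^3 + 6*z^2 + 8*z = (z + 2)*(z^2 + 4*z) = z*(z + 2)*(z + 4)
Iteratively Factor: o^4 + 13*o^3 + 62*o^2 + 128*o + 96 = (o + 2)*(o^3 + 11*o^2 + 40*o + 48) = (o + 2)*(o + 4)*(o^2 + 7*o + 12) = (o + 2)*(o + 4)^2*(o + 3)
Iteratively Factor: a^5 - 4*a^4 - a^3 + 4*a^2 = (a + 1)*(a^4 - 5*a^3 + 4*a^2) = a*(a + 1)*(a^3 - 5*a^2 + 4*a) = a^2*(a + 1)*(a^2 - 5*a + 4) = a^2*(a - 1)*(a + 1)*(a - 4)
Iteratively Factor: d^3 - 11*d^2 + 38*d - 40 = (d - 5)*(d^2 - 6*d + 8) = (d - 5)*(d - 4)*(d - 2)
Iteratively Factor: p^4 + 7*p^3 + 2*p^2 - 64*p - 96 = (p + 4)*(p^3 + 3*p^2 - 10*p - 24) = (p + 2)*(p + 4)*(p^2 + p - 12) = (p - 3)*(p + 2)*(p + 4)*(p + 4)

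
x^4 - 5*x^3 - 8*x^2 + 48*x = x*(x - 4)^2*(x + 3)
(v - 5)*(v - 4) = v^2 - 9*v + 20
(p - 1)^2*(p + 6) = p^3 + 4*p^2 - 11*p + 6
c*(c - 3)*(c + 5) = c^3 + 2*c^2 - 15*c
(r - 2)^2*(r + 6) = r^3 + 2*r^2 - 20*r + 24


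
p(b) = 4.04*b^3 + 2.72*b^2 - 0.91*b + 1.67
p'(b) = 12.12*b^2 + 5.44*b - 0.91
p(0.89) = 5.86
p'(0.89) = 13.53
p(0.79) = 4.64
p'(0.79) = 10.95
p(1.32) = 14.50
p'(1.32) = 27.39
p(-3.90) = -193.06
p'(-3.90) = 162.22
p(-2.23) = -27.58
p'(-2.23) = 47.23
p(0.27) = 1.70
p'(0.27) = 1.44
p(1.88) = 36.42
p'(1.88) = 52.15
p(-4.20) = -245.84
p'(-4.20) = 190.04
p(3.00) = 132.50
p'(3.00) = 124.49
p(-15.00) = -13007.68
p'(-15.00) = 2644.49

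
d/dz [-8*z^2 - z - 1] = -16*z - 1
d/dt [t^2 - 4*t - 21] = 2*t - 4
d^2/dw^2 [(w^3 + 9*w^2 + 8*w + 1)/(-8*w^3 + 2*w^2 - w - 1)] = 2*(-592*w^6 - 1512*w^5 + 264*w^4 + 643*w^3 + 291*w^2 - 21*w - 4)/(512*w^9 - 384*w^8 + 288*w^7 + 88*w^6 - 60*w^5 + 54*w^4 + 13*w^3 - 3*w^2 + 3*w + 1)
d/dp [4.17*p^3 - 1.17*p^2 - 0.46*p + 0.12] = 12.51*p^2 - 2.34*p - 0.46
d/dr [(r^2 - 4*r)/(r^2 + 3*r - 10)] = (7*r^2 - 20*r + 40)/(r^4 + 6*r^3 - 11*r^2 - 60*r + 100)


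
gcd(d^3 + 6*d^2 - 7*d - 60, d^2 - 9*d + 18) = d - 3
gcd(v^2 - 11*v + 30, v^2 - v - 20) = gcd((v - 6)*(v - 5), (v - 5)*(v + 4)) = v - 5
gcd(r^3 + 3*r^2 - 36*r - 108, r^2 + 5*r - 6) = r + 6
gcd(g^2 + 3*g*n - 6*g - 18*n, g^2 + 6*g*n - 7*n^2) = 1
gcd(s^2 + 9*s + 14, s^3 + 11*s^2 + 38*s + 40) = s + 2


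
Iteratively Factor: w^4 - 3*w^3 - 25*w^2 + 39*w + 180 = (w + 3)*(w^3 - 6*w^2 - 7*w + 60) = (w - 5)*(w + 3)*(w^2 - w - 12) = (w - 5)*(w - 4)*(w + 3)*(w + 3)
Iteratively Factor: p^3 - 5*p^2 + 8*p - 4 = (p - 2)*(p^2 - 3*p + 2) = (p - 2)^2*(p - 1)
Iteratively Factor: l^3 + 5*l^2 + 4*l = (l + 1)*(l^2 + 4*l) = l*(l + 1)*(l + 4)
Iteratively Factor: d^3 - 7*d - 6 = (d - 3)*(d^2 + 3*d + 2) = (d - 3)*(d + 1)*(d + 2)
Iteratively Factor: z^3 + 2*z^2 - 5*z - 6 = (z + 1)*(z^2 + z - 6) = (z - 2)*(z + 1)*(z + 3)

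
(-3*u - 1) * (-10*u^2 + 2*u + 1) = 30*u^3 + 4*u^2 - 5*u - 1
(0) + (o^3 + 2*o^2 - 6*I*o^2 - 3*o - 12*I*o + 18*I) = o^3 + 2*o^2 - 6*I*o^2 - 3*o - 12*I*o + 18*I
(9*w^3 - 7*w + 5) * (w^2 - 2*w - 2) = 9*w^5 - 18*w^4 - 25*w^3 + 19*w^2 + 4*w - 10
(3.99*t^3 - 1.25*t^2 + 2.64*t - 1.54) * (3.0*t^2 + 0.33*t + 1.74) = 11.97*t^5 - 2.4333*t^4 + 14.4501*t^3 - 5.9238*t^2 + 4.0854*t - 2.6796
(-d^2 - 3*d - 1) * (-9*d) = 9*d^3 + 27*d^2 + 9*d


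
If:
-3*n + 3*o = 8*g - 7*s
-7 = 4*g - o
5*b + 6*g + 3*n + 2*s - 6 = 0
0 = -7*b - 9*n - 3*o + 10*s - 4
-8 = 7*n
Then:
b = 13025/1337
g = -17783/2674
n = -8/7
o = -26207/1337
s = 415/1337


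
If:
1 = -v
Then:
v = -1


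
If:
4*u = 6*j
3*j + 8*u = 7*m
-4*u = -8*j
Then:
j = 0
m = 0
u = 0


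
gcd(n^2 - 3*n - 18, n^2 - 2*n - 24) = n - 6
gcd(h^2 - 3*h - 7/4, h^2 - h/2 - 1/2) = h + 1/2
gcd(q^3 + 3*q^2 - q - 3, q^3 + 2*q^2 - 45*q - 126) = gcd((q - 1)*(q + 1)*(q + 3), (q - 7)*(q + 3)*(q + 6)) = q + 3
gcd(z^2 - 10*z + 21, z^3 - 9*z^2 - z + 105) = z - 7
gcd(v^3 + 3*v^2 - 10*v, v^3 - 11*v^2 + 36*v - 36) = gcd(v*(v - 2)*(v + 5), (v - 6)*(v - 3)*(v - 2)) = v - 2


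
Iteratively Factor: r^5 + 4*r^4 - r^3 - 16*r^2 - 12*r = (r + 3)*(r^4 + r^3 - 4*r^2 - 4*r) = r*(r + 3)*(r^3 + r^2 - 4*r - 4) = r*(r + 1)*(r + 3)*(r^2 - 4) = r*(r + 1)*(r + 2)*(r + 3)*(r - 2)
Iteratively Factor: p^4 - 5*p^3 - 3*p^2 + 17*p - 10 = (p - 1)*(p^3 - 4*p^2 - 7*p + 10) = (p - 1)*(p + 2)*(p^2 - 6*p + 5) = (p - 1)^2*(p + 2)*(p - 5)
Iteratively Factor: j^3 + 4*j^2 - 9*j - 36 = (j + 3)*(j^2 + j - 12) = (j - 3)*(j + 3)*(j + 4)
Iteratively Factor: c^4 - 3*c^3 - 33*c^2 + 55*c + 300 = (c + 4)*(c^3 - 7*c^2 - 5*c + 75) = (c - 5)*(c + 4)*(c^2 - 2*c - 15) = (c - 5)^2*(c + 4)*(c + 3)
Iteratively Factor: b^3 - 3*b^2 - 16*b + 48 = (b - 4)*(b^2 + b - 12) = (b - 4)*(b - 3)*(b + 4)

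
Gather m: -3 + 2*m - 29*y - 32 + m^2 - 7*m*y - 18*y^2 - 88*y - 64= m^2 + m*(2 - 7*y) - 18*y^2 - 117*y - 99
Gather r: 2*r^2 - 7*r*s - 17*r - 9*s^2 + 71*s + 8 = 2*r^2 + r*(-7*s - 17) - 9*s^2 + 71*s + 8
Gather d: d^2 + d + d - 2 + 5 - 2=d^2 + 2*d + 1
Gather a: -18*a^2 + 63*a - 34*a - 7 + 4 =-18*a^2 + 29*a - 3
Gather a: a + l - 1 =a + l - 1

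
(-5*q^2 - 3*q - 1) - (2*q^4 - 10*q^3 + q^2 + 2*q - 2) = -2*q^4 + 10*q^3 - 6*q^2 - 5*q + 1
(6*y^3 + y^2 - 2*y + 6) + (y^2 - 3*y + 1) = 6*y^3 + 2*y^2 - 5*y + 7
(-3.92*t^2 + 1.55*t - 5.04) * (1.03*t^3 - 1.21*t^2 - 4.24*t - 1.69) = -4.0376*t^5 + 6.3397*t^4 + 9.5541*t^3 + 6.1512*t^2 + 18.7501*t + 8.5176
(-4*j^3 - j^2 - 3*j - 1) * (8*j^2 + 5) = -32*j^5 - 8*j^4 - 44*j^3 - 13*j^2 - 15*j - 5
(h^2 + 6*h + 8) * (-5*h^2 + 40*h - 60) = -5*h^4 + 10*h^3 + 140*h^2 - 40*h - 480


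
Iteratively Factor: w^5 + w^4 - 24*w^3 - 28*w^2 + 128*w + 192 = (w + 2)*(w^4 - w^3 - 22*w^2 + 16*w + 96) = (w + 2)^2*(w^3 - 3*w^2 - 16*w + 48) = (w - 3)*(w + 2)^2*(w^2 - 16) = (w - 3)*(w + 2)^2*(w + 4)*(w - 4)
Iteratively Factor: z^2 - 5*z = (z - 5)*(z)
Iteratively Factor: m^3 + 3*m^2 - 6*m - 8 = (m - 2)*(m^2 + 5*m + 4) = (m - 2)*(m + 1)*(m + 4)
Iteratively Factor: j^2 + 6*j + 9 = (j + 3)*(j + 3)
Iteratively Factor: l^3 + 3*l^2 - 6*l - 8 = (l + 1)*(l^2 + 2*l - 8) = (l - 2)*(l + 1)*(l + 4)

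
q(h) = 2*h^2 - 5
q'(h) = 4*h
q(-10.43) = 212.57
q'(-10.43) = -41.72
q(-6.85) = 88.84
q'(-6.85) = -27.40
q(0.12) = -4.97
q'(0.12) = 0.48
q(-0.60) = -4.28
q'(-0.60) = -2.40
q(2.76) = 10.24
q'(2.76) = 11.04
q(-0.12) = -4.97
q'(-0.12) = -0.48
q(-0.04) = -5.00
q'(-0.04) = -0.16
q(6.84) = 88.57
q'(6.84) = 27.36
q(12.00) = 283.00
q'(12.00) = 48.00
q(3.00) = 13.00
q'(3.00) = 12.00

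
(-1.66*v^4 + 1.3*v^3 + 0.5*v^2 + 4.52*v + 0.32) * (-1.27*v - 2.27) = 2.1082*v^5 + 2.1172*v^4 - 3.586*v^3 - 6.8754*v^2 - 10.6668*v - 0.7264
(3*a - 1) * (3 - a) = -3*a^2 + 10*a - 3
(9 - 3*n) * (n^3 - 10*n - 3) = -3*n^4 + 9*n^3 + 30*n^2 - 81*n - 27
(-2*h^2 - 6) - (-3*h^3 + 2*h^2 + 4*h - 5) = 3*h^3 - 4*h^2 - 4*h - 1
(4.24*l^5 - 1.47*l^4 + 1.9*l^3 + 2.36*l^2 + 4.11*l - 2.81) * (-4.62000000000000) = -19.5888*l^5 + 6.7914*l^4 - 8.778*l^3 - 10.9032*l^2 - 18.9882*l + 12.9822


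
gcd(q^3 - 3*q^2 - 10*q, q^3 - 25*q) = q^2 - 5*q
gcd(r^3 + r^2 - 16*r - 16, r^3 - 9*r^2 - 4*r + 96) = r - 4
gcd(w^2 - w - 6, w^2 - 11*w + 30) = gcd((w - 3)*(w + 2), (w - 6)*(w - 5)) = 1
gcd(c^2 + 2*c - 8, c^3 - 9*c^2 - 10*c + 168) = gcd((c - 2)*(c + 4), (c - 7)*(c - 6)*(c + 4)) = c + 4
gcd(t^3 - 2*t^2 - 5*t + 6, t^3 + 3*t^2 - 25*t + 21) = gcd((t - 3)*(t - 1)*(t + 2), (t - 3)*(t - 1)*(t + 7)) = t^2 - 4*t + 3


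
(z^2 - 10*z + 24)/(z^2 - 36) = (z - 4)/(z + 6)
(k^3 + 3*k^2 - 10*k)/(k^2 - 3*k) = (k^2 + 3*k - 10)/(k - 3)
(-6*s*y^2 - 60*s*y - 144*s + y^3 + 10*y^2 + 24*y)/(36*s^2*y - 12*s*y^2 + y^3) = (y^2 + 10*y + 24)/(y*(-6*s + y))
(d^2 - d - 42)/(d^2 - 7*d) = (d + 6)/d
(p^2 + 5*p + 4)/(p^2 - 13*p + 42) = (p^2 + 5*p + 4)/(p^2 - 13*p + 42)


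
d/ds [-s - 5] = -1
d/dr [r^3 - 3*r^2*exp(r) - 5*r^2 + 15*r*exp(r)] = -3*r^2*exp(r) + 3*r^2 + 9*r*exp(r) - 10*r + 15*exp(r)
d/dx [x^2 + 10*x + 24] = 2*x + 10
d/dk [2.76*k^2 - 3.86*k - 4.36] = 5.52*k - 3.86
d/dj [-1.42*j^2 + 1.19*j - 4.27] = 1.19 - 2.84*j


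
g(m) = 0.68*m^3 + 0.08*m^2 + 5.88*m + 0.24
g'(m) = 2.04*m^2 + 0.16*m + 5.88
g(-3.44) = -46.72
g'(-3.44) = 29.47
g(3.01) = 37.21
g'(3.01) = 24.84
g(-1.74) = -13.33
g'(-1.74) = 11.78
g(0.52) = 3.41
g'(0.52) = 6.51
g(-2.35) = -21.96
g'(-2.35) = 16.77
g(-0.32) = -1.66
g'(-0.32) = 6.04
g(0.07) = 0.65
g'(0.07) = 5.90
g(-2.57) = -25.89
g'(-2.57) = 18.94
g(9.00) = 555.36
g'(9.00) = 172.56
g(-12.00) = -1233.84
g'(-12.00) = 297.72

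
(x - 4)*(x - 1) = x^2 - 5*x + 4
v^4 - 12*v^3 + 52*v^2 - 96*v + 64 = (v - 4)^2*(v - 2)^2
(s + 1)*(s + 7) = s^2 + 8*s + 7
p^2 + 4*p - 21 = (p - 3)*(p + 7)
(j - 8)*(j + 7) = j^2 - j - 56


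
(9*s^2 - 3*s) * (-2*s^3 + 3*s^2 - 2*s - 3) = -18*s^5 + 33*s^4 - 27*s^3 - 21*s^2 + 9*s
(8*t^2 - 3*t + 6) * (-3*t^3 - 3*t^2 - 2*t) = -24*t^5 - 15*t^4 - 25*t^3 - 12*t^2 - 12*t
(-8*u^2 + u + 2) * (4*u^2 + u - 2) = -32*u^4 - 4*u^3 + 25*u^2 - 4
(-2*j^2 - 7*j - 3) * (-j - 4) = 2*j^3 + 15*j^2 + 31*j + 12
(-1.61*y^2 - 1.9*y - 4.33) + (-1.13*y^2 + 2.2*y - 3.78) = -2.74*y^2 + 0.3*y - 8.11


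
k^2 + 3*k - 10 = (k - 2)*(k + 5)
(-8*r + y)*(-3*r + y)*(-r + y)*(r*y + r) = -24*r^4*y - 24*r^4 + 35*r^3*y^2 + 35*r^3*y - 12*r^2*y^3 - 12*r^2*y^2 + r*y^4 + r*y^3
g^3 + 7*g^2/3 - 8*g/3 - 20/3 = (g - 5/3)*(g + 2)^2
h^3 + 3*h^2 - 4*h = h*(h - 1)*(h + 4)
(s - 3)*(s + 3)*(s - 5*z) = s^3 - 5*s^2*z - 9*s + 45*z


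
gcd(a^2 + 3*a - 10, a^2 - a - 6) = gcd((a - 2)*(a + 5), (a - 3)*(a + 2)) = 1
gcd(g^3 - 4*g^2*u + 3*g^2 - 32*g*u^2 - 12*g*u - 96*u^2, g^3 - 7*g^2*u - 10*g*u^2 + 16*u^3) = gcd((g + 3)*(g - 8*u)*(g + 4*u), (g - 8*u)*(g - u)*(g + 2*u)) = -g + 8*u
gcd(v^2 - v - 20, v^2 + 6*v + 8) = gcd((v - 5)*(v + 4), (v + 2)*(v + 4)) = v + 4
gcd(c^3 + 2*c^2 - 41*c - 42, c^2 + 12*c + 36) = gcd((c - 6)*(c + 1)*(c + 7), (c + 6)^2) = 1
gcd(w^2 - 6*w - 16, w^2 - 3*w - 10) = w + 2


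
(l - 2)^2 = l^2 - 4*l + 4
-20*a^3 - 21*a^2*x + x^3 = (-5*a + x)*(a + x)*(4*a + x)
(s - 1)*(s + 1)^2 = s^3 + s^2 - s - 1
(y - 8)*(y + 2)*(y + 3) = y^3 - 3*y^2 - 34*y - 48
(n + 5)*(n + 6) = n^2 + 11*n + 30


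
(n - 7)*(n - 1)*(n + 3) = n^3 - 5*n^2 - 17*n + 21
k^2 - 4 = (k - 2)*(k + 2)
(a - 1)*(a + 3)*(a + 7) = a^3 + 9*a^2 + 11*a - 21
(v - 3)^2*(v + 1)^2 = v^4 - 4*v^3 - 2*v^2 + 12*v + 9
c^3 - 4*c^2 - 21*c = c*(c - 7)*(c + 3)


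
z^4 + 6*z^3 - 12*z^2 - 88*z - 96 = (z - 4)*(z + 2)^2*(z + 6)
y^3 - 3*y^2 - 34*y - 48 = (y - 8)*(y + 2)*(y + 3)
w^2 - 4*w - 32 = (w - 8)*(w + 4)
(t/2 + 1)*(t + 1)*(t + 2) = t^3/2 + 5*t^2/2 + 4*t + 2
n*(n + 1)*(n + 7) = n^3 + 8*n^2 + 7*n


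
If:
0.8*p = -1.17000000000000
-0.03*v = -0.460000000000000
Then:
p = -1.46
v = 15.33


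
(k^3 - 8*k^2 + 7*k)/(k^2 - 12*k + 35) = k*(k - 1)/(k - 5)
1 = 1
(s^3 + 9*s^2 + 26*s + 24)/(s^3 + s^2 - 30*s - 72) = (s + 2)/(s - 6)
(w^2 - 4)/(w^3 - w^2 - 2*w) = (w + 2)/(w*(w + 1))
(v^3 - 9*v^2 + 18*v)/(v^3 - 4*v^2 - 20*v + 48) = v*(v - 3)/(v^2 + 2*v - 8)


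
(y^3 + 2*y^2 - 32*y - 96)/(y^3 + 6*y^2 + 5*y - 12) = (y^2 - 2*y - 24)/(y^2 + 2*y - 3)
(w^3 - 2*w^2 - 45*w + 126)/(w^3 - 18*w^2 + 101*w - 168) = (w^2 + w - 42)/(w^2 - 15*w + 56)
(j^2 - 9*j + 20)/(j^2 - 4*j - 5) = (j - 4)/(j + 1)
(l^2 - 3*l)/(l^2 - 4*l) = (l - 3)/(l - 4)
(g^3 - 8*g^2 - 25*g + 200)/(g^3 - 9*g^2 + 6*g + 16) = (g^2 - 25)/(g^2 - g - 2)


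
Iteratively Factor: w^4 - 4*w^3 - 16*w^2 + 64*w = (w - 4)*(w^3 - 16*w) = (w - 4)^2*(w^2 + 4*w) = (w - 4)^2*(w + 4)*(w)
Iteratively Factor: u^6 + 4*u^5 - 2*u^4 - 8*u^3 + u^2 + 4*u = (u - 1)*(u^5 + 5*u^4 + 3*u^3 - 5*u^2 - 4*u) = u*(u - 1)*(u^4 + 5*u^3 + 3*u^2 - 5*u - 4) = u*(u - 1)*(u + 1)*(u^3 + 4*u^2 - u - 4) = u*(u - 1)*(u + 1)^2*(u^2 + 3*u - 4) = u*(u - 1)^2*(u + 1)^2*(u + 4)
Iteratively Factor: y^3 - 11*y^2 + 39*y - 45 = (y - 5)*(y^2 - 6*y + 9) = (y - 5)*(y - 3)*(y - 3)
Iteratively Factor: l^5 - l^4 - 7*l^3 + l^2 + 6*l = (l - 1)*(l^4 - 7*l^2 - 6*l) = (l - 1)*(l + 1)*(l^3 - l^2 - 6*l) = l*(l - 1)*(l + 1)*(l^2 - l - 6) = l*(l - 1)*(l + 1)*(l + 2)*(l - 3)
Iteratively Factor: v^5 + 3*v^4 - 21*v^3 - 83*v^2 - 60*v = (v + 4)*(v^4 - v^3 - 17*v^2 - 15*v) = (v + 1)*(v + 4)*(v^3 - 2*v^2 - 15*v) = (v - 5)*(v + 1)*(v + 4)*(v^2 + 3*v) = (v - 5)*(v + 1)*(v + 3)*(v + 4)*(v)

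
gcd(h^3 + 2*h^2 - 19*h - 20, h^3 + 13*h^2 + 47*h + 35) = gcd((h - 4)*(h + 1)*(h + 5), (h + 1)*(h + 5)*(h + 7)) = h^2 + 6*h + 5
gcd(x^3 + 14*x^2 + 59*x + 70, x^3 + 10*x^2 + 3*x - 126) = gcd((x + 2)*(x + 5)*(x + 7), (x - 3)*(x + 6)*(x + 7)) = x + 7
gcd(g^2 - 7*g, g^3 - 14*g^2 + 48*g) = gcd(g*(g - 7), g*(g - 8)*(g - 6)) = g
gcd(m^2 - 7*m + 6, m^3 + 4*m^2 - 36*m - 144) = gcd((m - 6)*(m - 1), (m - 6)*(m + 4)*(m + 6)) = m - 6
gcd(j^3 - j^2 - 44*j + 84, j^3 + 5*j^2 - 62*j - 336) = j + 7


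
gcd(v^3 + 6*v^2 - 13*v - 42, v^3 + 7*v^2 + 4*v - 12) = v + 2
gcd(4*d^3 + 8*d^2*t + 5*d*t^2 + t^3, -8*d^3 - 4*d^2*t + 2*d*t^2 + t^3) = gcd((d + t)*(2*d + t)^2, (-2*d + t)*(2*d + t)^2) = 4*d^2 + 4*d*t + t^2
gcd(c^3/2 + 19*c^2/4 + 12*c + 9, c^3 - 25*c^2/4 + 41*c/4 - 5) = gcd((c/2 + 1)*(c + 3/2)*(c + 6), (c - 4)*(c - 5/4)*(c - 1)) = 1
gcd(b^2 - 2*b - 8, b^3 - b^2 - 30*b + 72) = b - 4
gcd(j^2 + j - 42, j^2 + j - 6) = 1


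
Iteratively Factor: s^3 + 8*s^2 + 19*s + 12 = (s + 1)*(s^2 + 7*s + 12) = (s + 1)*(s + 3)*(s + 4)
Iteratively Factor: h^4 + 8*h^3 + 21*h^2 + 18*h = (h)*(h^3 + 8*h^2 + 21*h + 18) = h*(h + 3)*(h^2 + 5*h + 6) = h*(h + 3)^2*(h + 2)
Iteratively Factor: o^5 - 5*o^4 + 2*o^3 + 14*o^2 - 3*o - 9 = (o - 3)*(o^4 - 2*o^3 - 4*o^2 + 2*o + 3) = (o - 3)^2*(o^3 + o^2 - o - 1) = (o - 3)^2*(o + 1)*(o^2 - 1) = (o - 3)^2*(o + 1)^2*(o - 1)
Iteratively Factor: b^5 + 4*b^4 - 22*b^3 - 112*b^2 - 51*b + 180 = (b - 1)*(b^4 + 5*b^3 - 17*b^2 - 129*b - 180) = (b - 1)*(b + 3)*(b^3 + 2*b^2 - 23*b - 60) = (b - 1)*(b + 3)^2*(b^2 - b - 20) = (b - 1)*(b + 3)^2*(b + 4)*(b - 5)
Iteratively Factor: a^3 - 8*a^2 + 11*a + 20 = (a - 4)*(a^2 - 4*a - 5) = (a - 4)*(a + 1)*(a - 5)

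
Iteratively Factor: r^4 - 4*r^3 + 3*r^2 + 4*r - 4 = (r - 2)*(r^3 - 2*r^2 - r + 2) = (r - 2)*(r - 1)*(r^2 - r - 2) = (r - 2)^2*(r - 1)*(r + 1)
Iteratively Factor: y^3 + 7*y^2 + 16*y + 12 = (y + 2)*(y^2 + 5*y + 6) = (y + 2)*(y + 3)*(y + 2)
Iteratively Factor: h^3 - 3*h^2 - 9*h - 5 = (h + 1)*(h^2 - 4*h - 5) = (h - 5)*(h + 1)*(h + 1)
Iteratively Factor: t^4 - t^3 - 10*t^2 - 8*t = (t)*(t^3 - t^2 - 10*t - 8) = t*(t + 1)*(t^2 - 2*t - 8) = t*(t + 1)*(t + 2)*(t - 4)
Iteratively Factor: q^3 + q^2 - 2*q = (q + 2)*(q^2 - q) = (q - 1)*(q + 2)*(q)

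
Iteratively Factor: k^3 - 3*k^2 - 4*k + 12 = (k - 3)*(k^2 - 4) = (k - 3)*(k - 2)*(k + 2)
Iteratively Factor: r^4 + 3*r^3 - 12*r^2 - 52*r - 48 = (r + 3)*(r^3 - 12*r - 16) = (r + 2)*(r + 3)*(r^2 - 2*r - 8) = (r + 2)^2*(r + 3)*(r - 4)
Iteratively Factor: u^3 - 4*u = (u + 2)*(u^2 - 2*u) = (u - 2)*(u + 2)*(u)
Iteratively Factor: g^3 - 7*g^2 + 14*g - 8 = (g - 2)*(g^2 - 5*g + 4) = (g - 2)*(g - 1)*(g - 4)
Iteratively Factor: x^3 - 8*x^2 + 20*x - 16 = (x - 4)*(x^2 - 4*x + 4) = (x - 4)*(x - 2)*(x - 2)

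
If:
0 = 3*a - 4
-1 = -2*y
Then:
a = 4/3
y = 1/2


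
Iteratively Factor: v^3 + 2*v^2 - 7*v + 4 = (v - 1)*(v^2 + 3*v - 4) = (v - 1)^2*(v + 4)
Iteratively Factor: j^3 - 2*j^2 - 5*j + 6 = (j - 1)*(j^2 - j - 6) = (j - 1)*(j + 2)*(j - 3)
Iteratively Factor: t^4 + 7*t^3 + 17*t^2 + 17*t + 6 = (t + 2)*(t^3 + 5*t^2 + 7*t + 3) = (t + 1)*(t + 2)*(t^2 + 4*t + 3) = (t + 1)^2*(t + 2)*(t + 3)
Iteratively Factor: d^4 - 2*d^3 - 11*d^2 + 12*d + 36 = (d + 2)*(d^3 - 4*d^2 - 3*d + 18) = (d - 3)*(d + 2)*(d^2 - d - 6) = (d - 3)*(d + 2)^2*(d - 3)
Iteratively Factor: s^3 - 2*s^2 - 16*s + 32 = (s - 4)*(s^2 + 2*s - 8) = (s - 4)*(s + 4)*(s - 2)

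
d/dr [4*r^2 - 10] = 8*r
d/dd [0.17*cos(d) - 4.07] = -0.17*sin(d)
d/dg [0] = 0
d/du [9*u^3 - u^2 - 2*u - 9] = 27*u^2 - 2*u - 2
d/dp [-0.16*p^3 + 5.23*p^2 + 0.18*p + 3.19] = -0.48*p^2 + 10.46*p + 0.18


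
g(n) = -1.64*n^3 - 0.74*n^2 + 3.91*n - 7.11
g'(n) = -4.92*n^2 - 1.48*n + 3.91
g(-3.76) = 54.90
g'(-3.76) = -60.08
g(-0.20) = -7.91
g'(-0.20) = 4.01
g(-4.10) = 77.45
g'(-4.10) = -72.73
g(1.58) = -9.25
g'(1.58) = -10.71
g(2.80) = -37.96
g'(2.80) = -38.81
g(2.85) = -39.94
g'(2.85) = -40.27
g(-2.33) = 0.51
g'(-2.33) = -19.35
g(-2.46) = 3.21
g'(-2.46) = -22.22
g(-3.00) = 18.78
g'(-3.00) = -35.93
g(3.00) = -46.32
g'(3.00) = -44.81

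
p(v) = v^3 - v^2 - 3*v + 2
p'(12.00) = 405.00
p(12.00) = 1550.00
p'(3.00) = 18.00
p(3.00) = 11.00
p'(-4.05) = 54.31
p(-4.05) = -68.68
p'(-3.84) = 48.92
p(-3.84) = -57.85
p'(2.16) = 6.68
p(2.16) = 0.93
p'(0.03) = -3.06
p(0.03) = 1.91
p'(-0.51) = -1.20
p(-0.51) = 3.14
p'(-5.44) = 96.66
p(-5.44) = -172.26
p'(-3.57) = 42.37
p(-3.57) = -45.53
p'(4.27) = 43.16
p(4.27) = 48.81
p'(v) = 3*v^2 - 2*v - 3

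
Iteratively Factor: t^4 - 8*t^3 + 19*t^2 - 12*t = (t - 1)*(t^3 - 7*t^2 + 12*t) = t*(t - 1)*(t^2 - 7*t + 12) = t*(t - 3)*(t - 1)*(t - 4)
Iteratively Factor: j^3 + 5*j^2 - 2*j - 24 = (j + 4)*(j^2 + j - 6) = (j + 3)*(j + 4)*(j - 2)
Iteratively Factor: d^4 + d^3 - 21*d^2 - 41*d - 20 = (d + 4)*(d^3 - 3*d^2 - 9*d - 5) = (d + 1)*(d + 4)*(d^2 - 4*d - 5) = (d - 5)*(d + 1)*(d + 4)*(d + 1)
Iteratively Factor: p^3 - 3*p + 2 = (p - 1)*(p^2 + p - 2) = (p - 1)*(p + 2)*(p - 1)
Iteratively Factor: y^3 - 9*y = (y)*(y^2 - 9) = y*(y + 3)*(y - 3)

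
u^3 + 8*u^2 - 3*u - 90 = (u - 3)*(u + 5)*(u + 6)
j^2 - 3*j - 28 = (j - 7)*(j + 4)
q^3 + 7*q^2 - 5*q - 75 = (q - 3)*(q + 5)^2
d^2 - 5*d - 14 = (d - 7)*(d + 2)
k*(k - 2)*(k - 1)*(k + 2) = k^4 - k^3 - 4*k^2 + 4*k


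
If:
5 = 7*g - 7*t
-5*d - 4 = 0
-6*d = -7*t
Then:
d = -4/5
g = 1/35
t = -24/35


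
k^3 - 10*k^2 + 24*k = k*(k - 6)*(k - 4)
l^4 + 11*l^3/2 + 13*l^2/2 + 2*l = l*(l + 1/2)*(l + 1)*(l + 4)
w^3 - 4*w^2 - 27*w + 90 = (w - 6)*(w - 3)*(w + 5)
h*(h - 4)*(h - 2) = h^3 - 6*h^2 + 8*h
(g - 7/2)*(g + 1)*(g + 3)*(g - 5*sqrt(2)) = g^4 - 5*sqrt(2)*g^3 + g^3/2 - 11*g^2 - 5*sqrt(2)*g^2/2 - 21*g/2 + 55*sqrt(2)*g + 105*sqrt(2)/2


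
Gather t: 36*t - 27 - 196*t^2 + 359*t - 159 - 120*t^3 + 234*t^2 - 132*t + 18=-120*t^3 + 38*t^2 + 263*t - 168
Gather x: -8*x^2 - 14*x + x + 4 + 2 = -8*x^2 - 13*x + 6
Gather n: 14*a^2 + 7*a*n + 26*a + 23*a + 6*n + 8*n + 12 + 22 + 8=14*a^2 + 49*a + n*(7*a + 14) + 42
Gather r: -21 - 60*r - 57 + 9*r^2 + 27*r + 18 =9*r^2 - 33*r - 60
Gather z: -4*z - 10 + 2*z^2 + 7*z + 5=2*z^2 + 3*z - 5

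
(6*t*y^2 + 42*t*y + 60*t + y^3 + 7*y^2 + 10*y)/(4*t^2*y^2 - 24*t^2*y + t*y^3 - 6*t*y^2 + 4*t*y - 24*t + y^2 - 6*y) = (6*t*y^2 + 42*t*y + 60*t + y^3 + 7*y^2 + 10*y)/(4*t^2*y^2 - 24*t^2*y + t*y^3 - 6*t*y^2 + 4*t*y - 24*t + y^2 - 6*y)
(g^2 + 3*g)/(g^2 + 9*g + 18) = g/(g + 6)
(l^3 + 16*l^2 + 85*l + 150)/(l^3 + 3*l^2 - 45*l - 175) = (l + 6)/(l - 7)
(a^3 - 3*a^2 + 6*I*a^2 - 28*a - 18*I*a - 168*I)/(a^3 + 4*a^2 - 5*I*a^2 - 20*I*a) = (a^2 + a*(-7 + 6*I) - 42*I)/(a*(a - 5*I))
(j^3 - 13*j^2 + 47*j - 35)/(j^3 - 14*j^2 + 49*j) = (j^2 - 6*j + 5)/(j*(j - 7))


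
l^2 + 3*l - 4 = (l - 1)*(l + 4)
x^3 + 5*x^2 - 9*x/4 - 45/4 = (x - 3/2)*(x + 3/2)*(x + 5)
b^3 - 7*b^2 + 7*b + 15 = (b - 5)*(b - 3)*(b + 1)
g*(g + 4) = g^2 + 4*g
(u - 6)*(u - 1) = u^2 - 7*u + 6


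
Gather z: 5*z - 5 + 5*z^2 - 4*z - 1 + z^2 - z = 6*z^2 - 6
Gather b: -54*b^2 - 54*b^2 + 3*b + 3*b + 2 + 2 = -108*b^2 + 6*b + 4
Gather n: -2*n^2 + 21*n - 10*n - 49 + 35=-2*n^2 + 11*n - 14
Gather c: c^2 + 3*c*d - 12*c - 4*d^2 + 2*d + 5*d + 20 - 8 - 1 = c^2 + c*(3*d - 12) - 4*d^2 + 7*d + 11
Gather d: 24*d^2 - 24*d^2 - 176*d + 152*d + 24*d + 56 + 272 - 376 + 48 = 0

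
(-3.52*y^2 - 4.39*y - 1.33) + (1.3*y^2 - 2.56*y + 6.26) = -2.22*y^2 - 6.95*y + 4.93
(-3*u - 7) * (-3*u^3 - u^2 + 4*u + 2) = 9*u^4 + 24*u^3 - 5*u^2 - 34*u - 14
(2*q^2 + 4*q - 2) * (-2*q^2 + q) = -4*q^4 - 6*q^3 + 8*q^2 - 2*q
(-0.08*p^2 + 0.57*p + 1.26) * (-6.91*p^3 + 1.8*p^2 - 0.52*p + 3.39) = 0.5528*p^5 - 4.0827*p^4 - 7.639*p^3 + 1.7004*p^2 + 1.2771*p + 4.2714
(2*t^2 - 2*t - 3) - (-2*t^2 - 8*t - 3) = 4*t^2 + 6*t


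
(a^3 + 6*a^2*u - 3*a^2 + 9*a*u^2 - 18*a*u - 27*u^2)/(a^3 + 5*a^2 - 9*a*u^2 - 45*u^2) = (-a^2 - 3*a*u + 3*a + 9*u)/(-a^2 + 3*a*u - 5*a + 15*u)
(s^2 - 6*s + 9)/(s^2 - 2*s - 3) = (s - 3)/(s + 1)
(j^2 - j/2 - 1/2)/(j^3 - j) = (j + 1/2)/(j*(j + 1))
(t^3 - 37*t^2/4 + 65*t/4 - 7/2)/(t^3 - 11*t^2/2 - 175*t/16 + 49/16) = 4*(t - 2)/(4*t + 7)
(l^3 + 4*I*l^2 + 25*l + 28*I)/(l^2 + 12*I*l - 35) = (l^2 - 3*I*l + 4)/(l + 5*I)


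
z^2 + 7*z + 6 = (z + 1)*(z + 6)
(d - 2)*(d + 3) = d^2 + d - 6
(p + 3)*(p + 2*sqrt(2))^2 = p^3 + 3*p^2 + 4*sqrt(2)*p^2 + 8*p + 12*sqrt(2)*p + 24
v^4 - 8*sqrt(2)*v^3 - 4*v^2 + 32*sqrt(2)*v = v*(v - 2)*(v + 2)*(v - 8*sqrt(2))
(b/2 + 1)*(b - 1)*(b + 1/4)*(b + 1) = b^4/2 + 9*b^3/8 - b^2/4 - 9*b/8 - 1/4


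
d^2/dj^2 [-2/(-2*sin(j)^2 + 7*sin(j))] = 2*(-16*sin(j) + 42 - 25/sin(j) - 84/sin(j)^2 + 98/sin(j)^3)/(2*sin(j) - 7)^3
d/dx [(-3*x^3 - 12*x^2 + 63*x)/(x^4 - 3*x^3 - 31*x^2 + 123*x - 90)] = 3*(x^4 + 14*x^3 + 31*x^2 - 60*x - 210)/(x^6 - 62*x^4 + 60*x^3 + 961*x^2 - 1860*x + 900)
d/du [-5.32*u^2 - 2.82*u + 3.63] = -10.64*u - 2.82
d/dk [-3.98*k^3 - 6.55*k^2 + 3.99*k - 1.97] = -11.94*k^2 - 13.1*k + 3.99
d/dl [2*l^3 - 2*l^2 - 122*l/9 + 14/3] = 6*l^2 - 4*l - 122/9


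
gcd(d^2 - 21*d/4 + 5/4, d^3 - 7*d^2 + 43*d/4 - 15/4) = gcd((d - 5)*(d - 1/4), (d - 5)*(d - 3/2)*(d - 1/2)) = d - 5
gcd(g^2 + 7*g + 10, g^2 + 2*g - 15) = g + 5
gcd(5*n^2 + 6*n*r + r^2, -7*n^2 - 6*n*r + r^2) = n + r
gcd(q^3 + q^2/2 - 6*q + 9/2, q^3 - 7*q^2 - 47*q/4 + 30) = q - 3/2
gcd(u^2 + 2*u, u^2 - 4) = u + 2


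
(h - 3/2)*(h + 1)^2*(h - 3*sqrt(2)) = h^4 - 3*sqrt(2)*h^3 + h^3/2 - 3*sqrt(2)*h^2/2 - 2*h^2 - 3*h/2 + 6*sqrt(2)*h + 9*sqrt(2)/2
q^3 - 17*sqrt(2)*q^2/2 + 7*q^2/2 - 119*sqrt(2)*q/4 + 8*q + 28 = (q + 7/2)*(q - 8*sqrt(2))*(q - sqrt(2)/2)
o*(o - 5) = o^2 - 5*o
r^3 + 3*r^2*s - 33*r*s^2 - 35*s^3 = (r - 5*s)*(r + s)*(r + 7*s)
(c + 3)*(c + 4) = c^2 + 7*c + 12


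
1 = 1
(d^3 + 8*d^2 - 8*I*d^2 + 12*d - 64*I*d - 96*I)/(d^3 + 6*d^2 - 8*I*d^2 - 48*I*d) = (d + 2)/d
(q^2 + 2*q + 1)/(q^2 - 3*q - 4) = (q + 1)/(q - 4)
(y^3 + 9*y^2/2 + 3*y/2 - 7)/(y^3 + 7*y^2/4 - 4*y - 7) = 2*(2*y^2 + 5*y - 7)/(4*y^2 - y - 14)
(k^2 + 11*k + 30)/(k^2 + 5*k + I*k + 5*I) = (k + 6)/(k + I)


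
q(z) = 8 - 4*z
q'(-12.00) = -4.00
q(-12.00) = 56.00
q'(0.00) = -4.00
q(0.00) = 8.00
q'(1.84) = -4.00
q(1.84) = 0.64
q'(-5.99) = -4.00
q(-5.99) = 31.96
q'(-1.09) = -4.00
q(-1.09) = 12.36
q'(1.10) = -4.00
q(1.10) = 3.60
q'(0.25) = -4.00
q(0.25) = 7.00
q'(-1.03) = -4.00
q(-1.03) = 12.12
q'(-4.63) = -4.00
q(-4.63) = 26.52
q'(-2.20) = -4.00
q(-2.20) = 16.80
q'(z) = -4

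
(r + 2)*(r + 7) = r^2 + 9*r + 14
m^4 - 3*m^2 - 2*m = m*(m - 2)*(m + 1)^2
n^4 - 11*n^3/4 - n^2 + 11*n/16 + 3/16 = (n - 3)*(n - 1/2)*(n + 1/4)*(n + 1/2)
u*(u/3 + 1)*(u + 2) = u^3/3 + 5*u^2/3 + 2*u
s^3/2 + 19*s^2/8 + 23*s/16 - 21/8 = (s/2 + 1)*(s - 3/4)*(s + 7/2)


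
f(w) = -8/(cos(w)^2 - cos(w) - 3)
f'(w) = -8*(2*sin(w)*cos(w) - sin(w))/(cos(w)^2 - cos(w) - 3)^2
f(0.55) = 2.56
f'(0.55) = -0.30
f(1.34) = 2.52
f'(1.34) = 0.42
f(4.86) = 2.56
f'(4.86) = -0.57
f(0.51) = 2.57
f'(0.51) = -0.30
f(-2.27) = 4.12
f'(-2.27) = -3.71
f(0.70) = 2.52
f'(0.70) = -0.27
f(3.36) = 7.47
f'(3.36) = -4.46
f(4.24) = 3.42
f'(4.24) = -2.49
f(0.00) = 2.67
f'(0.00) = 0.00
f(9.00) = 6.36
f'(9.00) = 5.87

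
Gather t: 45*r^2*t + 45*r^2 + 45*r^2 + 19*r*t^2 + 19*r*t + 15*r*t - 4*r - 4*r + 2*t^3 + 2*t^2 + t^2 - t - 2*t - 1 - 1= 90*r^2 - 8*r + 2*t^3 + t^2*(19*r + 3) + t*(45*r^2 + 34*r - 3) - 2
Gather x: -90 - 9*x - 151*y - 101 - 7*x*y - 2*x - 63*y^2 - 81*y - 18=x*(-7*y - 11) - 63*y^2 - 232*y - 209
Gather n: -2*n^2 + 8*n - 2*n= -2*n^2 + 6*n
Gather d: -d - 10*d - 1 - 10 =-11*d - 11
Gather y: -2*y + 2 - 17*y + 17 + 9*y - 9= 10 - 10*y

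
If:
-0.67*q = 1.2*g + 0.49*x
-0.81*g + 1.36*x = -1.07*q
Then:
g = 0.211802704330213*x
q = -1.11069141074068*x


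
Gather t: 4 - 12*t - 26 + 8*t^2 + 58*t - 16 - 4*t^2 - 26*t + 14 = 4*t^2 + 20*t - 24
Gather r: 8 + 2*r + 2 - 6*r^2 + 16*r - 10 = -6*r^2 + 18*r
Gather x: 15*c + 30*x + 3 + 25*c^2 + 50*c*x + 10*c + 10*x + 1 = 25*c^2 + 25*c + x*(50*c + 40) + 4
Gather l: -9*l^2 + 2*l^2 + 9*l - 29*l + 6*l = -7*l^2 - 14*l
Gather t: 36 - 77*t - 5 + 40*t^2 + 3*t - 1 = 40*t^2 - 74*t + 30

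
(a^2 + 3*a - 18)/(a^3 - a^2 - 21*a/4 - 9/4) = 4*(a + 6)/(4*a^2 + 8*a + 3)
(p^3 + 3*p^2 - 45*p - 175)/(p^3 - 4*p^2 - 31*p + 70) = (p + 5)/(p - 2)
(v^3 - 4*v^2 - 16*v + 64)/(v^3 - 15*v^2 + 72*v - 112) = (v + 4)/(v - 7)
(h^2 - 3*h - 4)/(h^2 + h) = (h - 4)/h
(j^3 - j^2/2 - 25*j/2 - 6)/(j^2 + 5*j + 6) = (j^2 - 7*j/2 - 2)/(j + 2)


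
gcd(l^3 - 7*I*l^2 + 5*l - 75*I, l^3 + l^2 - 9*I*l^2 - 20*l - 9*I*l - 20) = l - 5*I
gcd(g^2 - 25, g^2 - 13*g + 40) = g - 5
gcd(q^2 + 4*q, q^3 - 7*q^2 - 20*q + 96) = q + 4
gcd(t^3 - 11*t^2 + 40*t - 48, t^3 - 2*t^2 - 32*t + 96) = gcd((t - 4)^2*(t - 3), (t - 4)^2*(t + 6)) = t^2 - 8*t + 16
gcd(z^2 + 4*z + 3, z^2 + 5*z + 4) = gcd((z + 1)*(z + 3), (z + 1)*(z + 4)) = z + 1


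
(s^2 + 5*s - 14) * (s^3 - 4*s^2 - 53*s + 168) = s^5 + s^4 - 87*s^3 - 41*s^2 + 1582*s - 2352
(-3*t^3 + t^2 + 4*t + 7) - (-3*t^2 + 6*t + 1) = -3*t^3 + 4*t^2 - 2*t + 6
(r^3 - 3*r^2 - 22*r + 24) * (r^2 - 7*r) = r^5 - 10*r^4 - r^3 + 178*r^2 - 168*r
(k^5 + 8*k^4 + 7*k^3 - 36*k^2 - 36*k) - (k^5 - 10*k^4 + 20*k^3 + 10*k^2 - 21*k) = 18*k^4 - 13*k^3 - 46*k^2 - 15*k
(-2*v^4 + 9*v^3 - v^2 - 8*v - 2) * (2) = -4*v^4 + 18*v^3 - 2*v^2 - 16*v - 4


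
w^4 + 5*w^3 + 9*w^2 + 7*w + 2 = (w + 1)^3*(w + 2)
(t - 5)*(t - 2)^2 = t^3 - 9*t^2 + 24*t - 20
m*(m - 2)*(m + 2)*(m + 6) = m^4 + 6*m^3 - 4*m^2 - 24*m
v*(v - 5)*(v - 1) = v^3 - 6*v^2 + 5*v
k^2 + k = k*(k + 1)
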